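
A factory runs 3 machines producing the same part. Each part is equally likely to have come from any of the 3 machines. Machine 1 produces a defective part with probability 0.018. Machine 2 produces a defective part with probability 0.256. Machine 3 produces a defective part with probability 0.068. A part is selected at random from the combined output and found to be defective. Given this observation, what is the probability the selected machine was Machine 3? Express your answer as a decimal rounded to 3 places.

Posterior probability ≈ 0.199

Tabulate prior·likelihood by source: [1] prior 0.333333, lik 0.018, product 0.006000; [2] prior 0.333333, lik 0.256, product 0.08533; [3] prior 0.333333, lik 0.068, product 0.02267.
Normalizing constant = 0.11400; the posterior for Machine 3 is its product over the sum, 0.02267/0.11400 = 0.199.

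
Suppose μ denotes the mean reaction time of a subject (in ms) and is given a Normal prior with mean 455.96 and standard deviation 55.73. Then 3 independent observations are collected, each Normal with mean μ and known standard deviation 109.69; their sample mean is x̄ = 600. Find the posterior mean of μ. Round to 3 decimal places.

Prior precision 1/τ₀² = 1/55.73² = 0.00032197; data precision n/σ² = 3/109.69² = 0.00024934.
Posterior precision = 0.00032197 + 0.00024934 = 0.00057131.
Posterior mean = (0.00032197·455.96 + 0.00024934·600) / 0.00057131 = 518.823.

Posterior mean ≈ 518.823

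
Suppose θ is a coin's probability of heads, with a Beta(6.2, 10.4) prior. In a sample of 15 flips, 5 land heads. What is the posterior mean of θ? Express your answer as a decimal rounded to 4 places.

The binomial likelihood is conjugate to the Beta prior: with 5 successes and 10 failures, the posterior is Beta(6.2+5, 10.4+10) = Beta(11.2, 20.4).
Posterior mean = α/(α+β) = 11.2/31.6 = 0.3544.

Posterior mean ≈ 0.3544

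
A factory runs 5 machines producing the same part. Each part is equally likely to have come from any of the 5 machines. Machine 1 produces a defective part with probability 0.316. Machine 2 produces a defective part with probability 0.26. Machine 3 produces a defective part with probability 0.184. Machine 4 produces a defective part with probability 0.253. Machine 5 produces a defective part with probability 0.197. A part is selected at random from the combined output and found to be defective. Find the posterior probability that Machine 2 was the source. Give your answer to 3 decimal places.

P(defective|M1) = 0.316; P(defective|M2) = 0.26; P(defective|M3) = 0.184; P(defective|M4) = 0.253; P(defective|M5) = 0.197.
Prior × likelihood for each source: 0.2·0.316=0.06320, 0.2·0.26=0.05200, 0.2·0.184=0.03680, 0.2·0.253=0.05060, 0.2·0.197=0.03940. Summing gives P(defective) = 0.24200.
P(Machine 2 | defective) = 0.05200 / 0.24200 = 0.215.

Posterior probability ≈ 0.215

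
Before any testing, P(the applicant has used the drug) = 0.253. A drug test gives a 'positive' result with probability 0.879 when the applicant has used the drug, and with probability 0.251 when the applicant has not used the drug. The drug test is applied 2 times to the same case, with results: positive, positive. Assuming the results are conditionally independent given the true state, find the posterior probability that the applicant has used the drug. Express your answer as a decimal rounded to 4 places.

Posterior P(H) ≈ 0.8060

With H the event that the applicant has used the drug, the joint likelihood of the observed sequence is P(data|H) = 0.879·0.879 = 0.77264 and P(data|¬H) = 0.251·0.251 = 0.063001.
Bayes: P(H|data) = 0.253·0.77264 / (0.253·0.77264 + 0.747·0.063001) = 0.19548/0.24254 = 0.8060.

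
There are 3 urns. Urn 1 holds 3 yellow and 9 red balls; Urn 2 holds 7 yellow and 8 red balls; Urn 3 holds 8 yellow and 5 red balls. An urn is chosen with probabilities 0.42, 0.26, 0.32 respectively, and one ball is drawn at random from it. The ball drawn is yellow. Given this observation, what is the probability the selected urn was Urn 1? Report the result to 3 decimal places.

Tabulate prior·likelihood by source: [1] prior 0.42, lik 0.25, product 0.1050; [2] prior 0.26, lik 0.4667, product 0.1213; [3] prior 0.32, lik 0.6154, product 0.1969.
Normalizing constant = 0.42326; the posterior for Urn 1 is its product over the sum, 0.1050/0.42326 = 0.248.

Posterior probability ≈ 0.248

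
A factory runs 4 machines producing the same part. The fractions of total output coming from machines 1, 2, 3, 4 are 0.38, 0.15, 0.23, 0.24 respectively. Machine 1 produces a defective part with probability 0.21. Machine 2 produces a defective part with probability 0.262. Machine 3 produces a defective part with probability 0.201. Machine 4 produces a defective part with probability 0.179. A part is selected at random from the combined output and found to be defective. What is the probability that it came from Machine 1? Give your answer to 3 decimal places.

P(defective|M1) = 0.21; P(defective|M2) = 0.262; P(defective|M3) = 0.201; P(defective|M4) = 0.179.
Prior × likelihood for each source: 0.38·0.21=0.07980, 0.15·0.262=0.03930, 0.23·0.201=0.04623, 0.24·0.179=0.04296. Summing gives P(defective) = 0.20829.
P(Machine 1 | defective) = 0.07980 / 0.20829 = 0.383.

Posterior probability ≈ 0.383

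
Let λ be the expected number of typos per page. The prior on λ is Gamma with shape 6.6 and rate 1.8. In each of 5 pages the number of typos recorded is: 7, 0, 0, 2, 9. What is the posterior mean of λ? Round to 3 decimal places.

Posterior mean ≈ 3.618

Total count ∑xᵢ = 18 over n = 5 pages.
Gamma is conjugate to the Poisson likelihood: posterior is Gamma(shape = 6.6+18 = 24.6, rate = 1.8+5 = 6.8).
Posterior mean = shape/rate = 24.6/6.8 = 3.618.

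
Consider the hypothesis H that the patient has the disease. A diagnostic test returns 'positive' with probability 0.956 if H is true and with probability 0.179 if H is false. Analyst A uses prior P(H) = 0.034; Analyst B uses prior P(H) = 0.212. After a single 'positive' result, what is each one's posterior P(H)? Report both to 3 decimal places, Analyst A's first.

Analyst A: 0.158; Analyst B: 0.590

The likelihood ratio for a 'positive' result is 0.956/0.179 = 5.3408.
Analyst A: prior odds 0.034/0.966 = 0.035197; posterior odds 0.18798; posterior probability 0.158.
Analyst B: prior odds 0.212/0.788 = 0.26904; posterior odds 1.4369; posterior probability 0.590.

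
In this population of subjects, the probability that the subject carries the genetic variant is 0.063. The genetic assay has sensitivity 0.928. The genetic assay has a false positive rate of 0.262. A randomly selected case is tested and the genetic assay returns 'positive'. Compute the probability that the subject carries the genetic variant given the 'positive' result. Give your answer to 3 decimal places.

P(H | E) ≈ 0.192

Write H for 'the subject carries the genetic variant'. Prior odds H:¬H = 0.063/0.937 = 0.067236. For the 'positive' outcome, the likelihood ratio is 0.928/0.262 = 3.5420.
Posterior odds = 0.067236 × 3.5420 = 0.23815, so P(H|E) = 0.23815/(1+0.23815) = 0.192.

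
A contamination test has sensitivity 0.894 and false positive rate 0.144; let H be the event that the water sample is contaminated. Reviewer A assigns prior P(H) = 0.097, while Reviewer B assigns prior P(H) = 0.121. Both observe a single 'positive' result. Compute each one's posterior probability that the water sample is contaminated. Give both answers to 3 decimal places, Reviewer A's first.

The likelihood ratio for a 'positive' result is 0.894/0.144 = 6.2083.
Reviewer A: prior odds 0.097/0.903 = 0.10742; posterior odds 0.66690; posterior probability 0.400.
Reviewer B: prior odds 0.121/0.879 = 0.13766; posterior odds 0.85462; posterior probability 0.461.

Reviewer A: 0.400; Reviewer B: 0.461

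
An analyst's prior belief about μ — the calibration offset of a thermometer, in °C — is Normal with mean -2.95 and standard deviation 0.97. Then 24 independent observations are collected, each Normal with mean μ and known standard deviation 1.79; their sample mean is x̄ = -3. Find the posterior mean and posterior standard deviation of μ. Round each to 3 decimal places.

Posterior mean ≈ -2.994; posterior SD ≈ 0.342

With known σ, the Normal prior is conjugate. Weight on the data is w = (n/σ²)/(n/σ² + 1/τ₀²) = 7.49040/(7.49040+1.06281) = 0.87574.
Posterior mean = w·x̄ + (1−w)·μ₀ = 0.87574·-3 + 0.12426·-2.95 = -2.994. Posterior variance = 1/(7.49040+1.06281) = 0.116915, so SD = 0.342.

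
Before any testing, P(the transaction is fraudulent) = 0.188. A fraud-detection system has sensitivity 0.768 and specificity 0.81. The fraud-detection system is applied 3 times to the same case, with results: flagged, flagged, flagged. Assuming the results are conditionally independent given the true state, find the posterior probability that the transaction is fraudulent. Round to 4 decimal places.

Let H be the event that the transaction is fraudulent; start with P(H) = 0.188. P('flagged'|H) = 0.768, P('flagged'|¬H) = 0.19.
Update on result 1 ('flagged'): P(H) ← 0.768·0.1880 / (0.768·0.1880 + 0.19·0.8120) = 0.14438/0.29866 = 0.4834.
Update on result 2 ('flagged'): P(H) ← 0.768·0.4834 / (0.768·0.4834 + 0.19·0.5166) = 0.37128/0.46942 = 0.7909.
Update on result 3 ('flagged'): P(H) ← 0.768·0.7909 / (0.768·0.7909 + 0.19·0.2091) = 0.60743/0.64715 = 0.9386.

Posterior P(H) ≈ 0.9386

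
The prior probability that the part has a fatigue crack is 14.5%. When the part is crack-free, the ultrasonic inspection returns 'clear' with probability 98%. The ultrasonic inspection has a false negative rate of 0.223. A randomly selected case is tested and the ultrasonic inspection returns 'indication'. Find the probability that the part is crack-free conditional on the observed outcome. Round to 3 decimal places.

P(¬H | E) ≈ 0.132

Let H be the event that the part has a fatigue crack. P(H) = 0.145, so P(¬H) = 0.855. With E the 'indication' result, P(E|H) = 0.777 and P(E|¬H) = 0.02.
P(E) = 0.777·0.145 + 0.02·0.855 = 0.11267 + 0.017100 = 0.12976.
By Bayes' theorem, P(H|E) = 0.11267 / 0.12976 = 0.868. Hence P(¬H|E) = 1 − 0.868 = 0.132.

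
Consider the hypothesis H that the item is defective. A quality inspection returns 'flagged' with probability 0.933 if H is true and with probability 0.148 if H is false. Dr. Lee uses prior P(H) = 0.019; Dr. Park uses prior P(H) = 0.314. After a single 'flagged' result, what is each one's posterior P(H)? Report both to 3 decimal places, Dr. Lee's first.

The likelihood ratio for a 'flagged' result is 0.933/0.148 = 6.3041.
Dr. Lee: prior odds 0.019/0.981 = 0.019368; posterior odds 0.12210; posterior probability 0.109.
Dr. Park: prior odds 0.314/0.686 = 0.45773; posterior odds 2.8855; posterior probability 0.743.

Dr. Lee: 0.109; Dr. Park: 0.743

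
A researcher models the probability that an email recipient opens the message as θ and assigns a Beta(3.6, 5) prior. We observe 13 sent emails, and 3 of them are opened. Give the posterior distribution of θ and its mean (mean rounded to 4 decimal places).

The binomial likelihood is conjugate to the Beta prior: with 3 successes and 10 failures, the posterior is Beta(3.6+3, 5+10) = Beta(6.6, 15).
Posterior mean = α/(α+β) = 6.6/21.6 = 0.3056.

Posterior: Beta(6.6, 15); mean ≈ 0.3056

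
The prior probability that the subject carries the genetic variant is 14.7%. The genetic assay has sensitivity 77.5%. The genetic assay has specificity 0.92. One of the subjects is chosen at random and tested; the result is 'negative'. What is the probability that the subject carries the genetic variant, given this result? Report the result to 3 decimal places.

P(H | E) ≈ 0.040

Let H be the event that the subject carries the genetic variant. P(H) = 0.147, so P(¬H) = 0.853. With E the 'negative' result, P(E|H) = 0.225 and P(E|¬H) = 0.92.
P(E) = 0.225·0.147 + 0.92·0.853 = 0.033075 + 0.78476 = 0.81783.
By Bayes' theorem, P(H|E) = 0.033075 / 0.81783 = 0.040.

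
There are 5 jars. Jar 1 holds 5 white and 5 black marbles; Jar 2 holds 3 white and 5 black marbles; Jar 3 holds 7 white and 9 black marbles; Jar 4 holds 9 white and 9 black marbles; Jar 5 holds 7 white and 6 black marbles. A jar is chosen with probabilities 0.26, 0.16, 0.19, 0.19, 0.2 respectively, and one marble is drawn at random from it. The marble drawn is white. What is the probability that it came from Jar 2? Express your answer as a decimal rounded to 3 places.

Tabulate prior·likelihood by source: [1] prior 0.26, lik 0.5, product 0.1300; [2] prior 0.16, lik 0.375, product 0.06000; [3] prior 0.19, lik 0.4375, product 0.08313; [4] prior 0.19, lik 0.5, product 0.09500; [5] prior 0.2, lik 0.5385, product 0.1077.
Normalizing constant = 0.47582; the posterior for Jar 2 is its product over the sum, 0.06000/0.47582 = 0.126.

Posterior probability ≈ 0.126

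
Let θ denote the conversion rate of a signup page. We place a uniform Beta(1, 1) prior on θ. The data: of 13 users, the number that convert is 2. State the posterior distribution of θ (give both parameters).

The binomial likelihood is conjugate to the Beta prior: with 2 successes and 11 failures, the posterior is Beta(1+2, 1+11) = Beta(3, 12).

Posterior: Beta(3, 12)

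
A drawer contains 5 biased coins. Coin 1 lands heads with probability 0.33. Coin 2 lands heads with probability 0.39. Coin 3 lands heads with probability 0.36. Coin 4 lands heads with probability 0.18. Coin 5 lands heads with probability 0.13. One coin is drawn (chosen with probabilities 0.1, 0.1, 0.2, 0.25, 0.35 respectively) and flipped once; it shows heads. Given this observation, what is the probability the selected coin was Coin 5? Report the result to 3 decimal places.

P(heads|C1) = 0.33; P(heads|C2) = 0.39; P(heads|C3) = 0.36; P(heads|C4) = 0.18; P(heads|C5) = 0.13.
Prior × likelihood for each source: 0.1·0.33=0.03300, 0.1·0.39=0.03900, 0.2·0.36=0.07200, 0.25·0.18=0.04500, 0.35·0.13=0.04550. Summing gives P(heads) = 0.23450.
P(Coin 5 | heads) = 0.04550 / 0.23450 = 0.194.

Posterior probability ≈ 0.194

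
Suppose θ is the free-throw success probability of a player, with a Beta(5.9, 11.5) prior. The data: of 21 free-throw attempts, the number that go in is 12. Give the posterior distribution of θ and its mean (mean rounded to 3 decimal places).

The binomial likelihood is conjugate to the Beta prior: with 12 successes and 9 failures, the posterior is Beta(5.9+12, 11.5+9) = Beta(17.9, 20.5).
Posterior mean = α/(α+β) = 17.9/38.4 = 0.466.

Posterior: Beta(17.9, 20.5); mean ≈ 0.466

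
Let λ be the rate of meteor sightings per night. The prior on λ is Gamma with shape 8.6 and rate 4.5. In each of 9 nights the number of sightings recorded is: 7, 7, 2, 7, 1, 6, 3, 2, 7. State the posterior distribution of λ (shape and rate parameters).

The Poisson likelihood adds the total count to the shape and the number of exposure periods to the rate. Here ∑xᵢ = 42 and n = 9, so shape 8.6→50.6 and rate 4.5→13.5.

Posterior: Gamma(shape=50.6, rate=13.5)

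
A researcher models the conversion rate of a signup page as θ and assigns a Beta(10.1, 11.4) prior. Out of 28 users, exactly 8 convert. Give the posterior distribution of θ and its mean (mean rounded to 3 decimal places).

The binomial likelihood is conjugate to the Beta prior: with 8 successes and 20 failures, the posterior is Beta(10.1+8, 11.4+20) = Beta(18.1, 31.4).
E[θ | data] = 18.1/(18.1+31.4) = 0.366.

Posterior: Beta(18.1, 31.4); mean ≈ 0.366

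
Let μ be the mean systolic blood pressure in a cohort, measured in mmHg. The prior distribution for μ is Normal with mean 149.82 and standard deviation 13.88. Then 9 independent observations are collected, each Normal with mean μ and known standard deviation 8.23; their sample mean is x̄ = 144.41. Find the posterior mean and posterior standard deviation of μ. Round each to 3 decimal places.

Posterior mean ≈ 144.613; posterior SD ≈ 2.691

Prior precision 1/τ₀² = 1/13.88² = 0.00519064; data precision n/σ² = 9/8.23² = 0.132875.
Posterior precision = 0.00519064 + 0.132875 = 0.138066, giving posterior SD = 1/√0.138066 = 2.691.
Posterior mean = (0.00519064·149.82 + 0.132875·144.41) / 0.138066 = 144.613.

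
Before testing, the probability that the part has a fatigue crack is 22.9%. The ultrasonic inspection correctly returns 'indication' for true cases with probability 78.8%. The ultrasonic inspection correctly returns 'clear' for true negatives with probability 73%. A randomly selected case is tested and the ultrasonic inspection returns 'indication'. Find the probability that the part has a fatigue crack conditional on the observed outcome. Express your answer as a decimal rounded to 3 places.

Write H for 'the part has a fatigue crack'. Prior odds H:¬H = 0.229/0.771 = 0.29702. For the 'indication' outcome, the likelihood ratio is 0.788/0.27 = 2.9185.
Posterior odds = 0.29702 × 2.9185 = 0.86685, so P(H|E) = 0.86685/(1+0.86685) = 0.464.

P(H | E) ≈ 0.464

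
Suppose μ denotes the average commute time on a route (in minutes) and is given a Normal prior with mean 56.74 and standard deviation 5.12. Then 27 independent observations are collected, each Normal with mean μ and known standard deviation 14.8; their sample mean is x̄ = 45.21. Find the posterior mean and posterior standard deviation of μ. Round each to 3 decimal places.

Posterior mean ≈ 47.935; posterior SD ≈ 2.489

With known σ, the Normal prior is conjugate. Weight on the data is w = (n/σ²)/(n/σ² + 1/τ₀²) = 0.123265/(0.123265+0.0381470) = 0.76367.
Posterior mean = w·x̄ + (1−w)·μ₀ = 0.76367·45.21 + 0.23633·56.74 = 47.935. Posterior variance = 1/(0.123265+0.0381470) = 6.19532, so SD = 2.489.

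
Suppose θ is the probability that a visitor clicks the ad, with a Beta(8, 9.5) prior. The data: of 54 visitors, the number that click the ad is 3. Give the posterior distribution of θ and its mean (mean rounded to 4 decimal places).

Posterior: Beta(11, 60.5); mean ≈ 0.1538

Observing 3 successes and 51 failures updates Beta(8, 9.5) by adding the success and failure counts to the two shape parameters: α = 8+3 = 11, β = 9.5+51 = 60.5.
Posterior mean = α/(α+β) = 11/71.5 = 0.1538.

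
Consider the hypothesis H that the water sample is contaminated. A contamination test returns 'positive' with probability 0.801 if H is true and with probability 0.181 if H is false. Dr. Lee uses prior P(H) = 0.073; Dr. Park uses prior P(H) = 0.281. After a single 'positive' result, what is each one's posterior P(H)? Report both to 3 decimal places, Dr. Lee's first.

The likelihood ratio for a 'positive' result is 0.801/0.181 = 4.4254.
Dr. Lee: prior odds 0.073/0.927 = 0.078749; posterior odds 0.34850; posterior probability 0.258.
Dr. Park: prior odds 0.281/0.719 = 0.39082; posterior odds 1.7295; posterior probability 0.634.

Dr. Lee: 0.258; Dr. Park: 0.634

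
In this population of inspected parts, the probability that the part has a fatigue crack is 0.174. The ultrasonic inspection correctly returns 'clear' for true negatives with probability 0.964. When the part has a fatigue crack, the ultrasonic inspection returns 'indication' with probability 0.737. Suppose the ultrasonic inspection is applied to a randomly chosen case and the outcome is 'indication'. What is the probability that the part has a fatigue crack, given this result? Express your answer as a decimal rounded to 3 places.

Let H be the event that the part has a fatigue crack. P(H) = 0.174, so P(¬H) = 0.826. With E the 'indication' result, P(E|H) = 0.737 and P(E|¬H) = 0.036.
P(E) = 0.737·0.174 + 0.036·0.826 = 0.12824 + 0.029736 = 0.15797.
By Bayes' theorem, P(H|E) = 0.12824 / 0.15797 = 0.812.

P(H | E) ≈ 0.812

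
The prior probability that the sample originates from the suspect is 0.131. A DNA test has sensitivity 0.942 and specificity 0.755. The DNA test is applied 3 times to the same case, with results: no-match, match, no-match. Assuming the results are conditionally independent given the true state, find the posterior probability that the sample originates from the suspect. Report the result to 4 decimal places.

With H the event that the sample originates from the suspect, the joint likelihood of the observed sequence is P(data|H) = 0.058·0.942·0.058 = 0.0031689 and P(data|¬H) = 0.755·0.245·0.755 = 0.13966.
Bayes: P(H|data) = 0.131·0.0031689 / (0.131·0.0031689 + 0.869·0.13966) = 0.00041512/0.12178 = 0.0034.

Posterior P(H) ≈ 0.0034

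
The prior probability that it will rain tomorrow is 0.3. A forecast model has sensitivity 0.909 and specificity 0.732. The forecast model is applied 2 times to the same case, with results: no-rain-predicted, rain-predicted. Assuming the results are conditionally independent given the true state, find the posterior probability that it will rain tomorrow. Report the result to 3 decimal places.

Let H be the event that it will rain tomorrow; start with P(H) = 0.3. P('rain-predicted'|H) = 0.909, P('rain-predicted'|¬H) = 0.268.
Update on result 1 ('no-rain-predicted'): P(H) ← 0.091·0.3000 / (0.091·0.3000 + 0.732·0.7000) = 0.027300/0.53970 = 0.0506.
Update on result 2 ('rain-predicted'): P(H) ← 0.909·0.0506 / (0.909·0.0506 + 0.268·0.9494) = 0.045981/0.30042 = 0.1531.

Posterior P(H) ≈ 0.153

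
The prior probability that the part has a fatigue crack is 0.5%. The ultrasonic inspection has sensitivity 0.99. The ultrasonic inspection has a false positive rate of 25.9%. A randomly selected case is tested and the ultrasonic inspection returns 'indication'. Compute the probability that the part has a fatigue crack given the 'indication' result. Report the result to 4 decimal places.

P(H | E) ≈ 0.0188

Let H be the event that the part has a fatigue crack. P(H) = 0.005, so P(¬H) = 0.995. With E the 'indication' result, P(E|H) = 0.99 and P(E|¬H) = 0.259.
P(E) = 0.99·0.005 + 0.259·0.995 = 0.0049500 + 0.25771 = 0.26266.
By Bayes' theorem, P(H|E) = 0.0049500 / 0.26266 = 0.0188.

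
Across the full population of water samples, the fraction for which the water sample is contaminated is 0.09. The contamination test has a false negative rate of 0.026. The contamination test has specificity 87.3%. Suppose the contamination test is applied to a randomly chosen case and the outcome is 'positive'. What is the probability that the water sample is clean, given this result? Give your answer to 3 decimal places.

P(¬H | E) ≈ 0.569

Write H for 'the water sample is contaminated'. Prior odds H:¬H = 0.09/0.91 = 0.098901. For the 'positive' outcome, the likelihood ratio is 0.974/0.127 = 7.6693.
Posterior odds = 0.098901 × 7.6693 = 0.75850, so P(H|E) = 0.75850/(1+0.75850) = 0.431. Then P(¬H|E) = 1 − 0.431 = 0.569.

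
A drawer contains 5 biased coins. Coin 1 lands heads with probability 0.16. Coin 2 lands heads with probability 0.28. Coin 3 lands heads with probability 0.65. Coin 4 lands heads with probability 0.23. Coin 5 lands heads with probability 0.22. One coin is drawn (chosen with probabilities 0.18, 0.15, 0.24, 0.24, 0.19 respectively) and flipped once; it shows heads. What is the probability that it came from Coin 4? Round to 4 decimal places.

Posterior probability ≈ 0.1705

P(heads|C1) = 0.16; P(heads|C2) = 0.28; P(heads|C3) = 0.65; P(heads|C4) = 0.23; P(heads|C5) = 0.22.
Prior × likelihood for each source: 0.18·0.16=0.02880, 0.15·0.28=0.04200, 0.24·0.65=0.1560, 0.24·0.23=0.05520, 0.19·0.22=0.04180. Summing gives P(heads) = 0.32380.
P(Coin 4 | heads) = 0.05520 / 0.32380 = 0.1705.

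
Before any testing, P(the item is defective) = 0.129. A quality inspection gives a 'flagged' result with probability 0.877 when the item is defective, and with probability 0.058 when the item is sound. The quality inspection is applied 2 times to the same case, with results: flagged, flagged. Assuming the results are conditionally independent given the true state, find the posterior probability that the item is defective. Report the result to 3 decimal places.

Posterior P(H) ≈ 0.971

Let H be the event that the item is defective; start with P(H) = 0.129. P('flagged'|H) = 0.877, P('flagged'|¬H) = 0.058.
Update on result 1 ('flagged'): P(H) ← 0.877·0.1290 / (0.877·0.1290 + 0.058·0.8710) = 0.11313/0.16365 = 0.6913.
Update on result 2 ('flagged'): P(H) ← 0.877·0.6913 / (0.877·0.6913 + 0.058·0.3087) = 0.60628/0.62418 = 0.9713.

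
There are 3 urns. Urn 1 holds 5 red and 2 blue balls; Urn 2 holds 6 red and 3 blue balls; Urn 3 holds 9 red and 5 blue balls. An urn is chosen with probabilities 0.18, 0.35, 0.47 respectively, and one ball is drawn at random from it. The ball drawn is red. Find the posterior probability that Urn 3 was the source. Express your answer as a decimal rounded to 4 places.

P(red|Urn 1) = 0.7143; P(red|Urn 2) = 0.6667; P(red|Urn 3) = 0.6429.
Prior × likelihood for each source: 0.18·0.7143=0.1286, 0.35·0.6667=0.2333, 0.47·0.6429=0.3021. Summing gives P(red) = 0.66405.
P(Urn 3 | red) = 0.3021 / 0.66405 = 0.4550.

Posterior probability ≈ 0.4550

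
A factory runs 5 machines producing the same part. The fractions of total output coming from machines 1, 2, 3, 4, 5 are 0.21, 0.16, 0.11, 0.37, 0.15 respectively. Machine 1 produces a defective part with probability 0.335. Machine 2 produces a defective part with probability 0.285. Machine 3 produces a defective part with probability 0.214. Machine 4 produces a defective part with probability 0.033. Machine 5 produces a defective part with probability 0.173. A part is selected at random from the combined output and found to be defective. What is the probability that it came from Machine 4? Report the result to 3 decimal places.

P(defective|M1) = 0.335; P(defective|M2) = 0.285; P(defective|M3) = 0.214; P(defective|M4) = 0.033; P(defective|M5) = 0.173.
Prior × likelihood for each source: 0.21·0.335=0.07035, 0.16·0.285=0.04560, 0.11·0.214=0.02354, 0.37·0.033=0.01221, 0.15·0.173=0.02595. Summing gives P(defective) = 0.17765.
P(Machine 4 | defective) = 0.01221 / 0.17765 = 0.069.

Posterior probability ≈ 0.069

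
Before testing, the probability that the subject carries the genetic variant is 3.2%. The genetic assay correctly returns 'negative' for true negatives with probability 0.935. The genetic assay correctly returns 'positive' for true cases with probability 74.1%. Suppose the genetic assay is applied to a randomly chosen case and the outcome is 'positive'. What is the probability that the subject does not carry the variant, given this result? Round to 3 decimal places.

Write H for 'the subject carries the genetic variant'. Prior odds H:¬H = 0.032/0.968 = 0.033058. For the 'positive' outcome, the likelihood ratio is 0.741/0.065 = 11.400.
Posterior odds = 0.033058 × 11.400 = 0.37686, so P(H|E) = 0.37686/(1+0.37686) = 0.274. Then P(¬H|E) = 1 − 0.274 = 0.726.

P(¬H | E) ≈ 0.726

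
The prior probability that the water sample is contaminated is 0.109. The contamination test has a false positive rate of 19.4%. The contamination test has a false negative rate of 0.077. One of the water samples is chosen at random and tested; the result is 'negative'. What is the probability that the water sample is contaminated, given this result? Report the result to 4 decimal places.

P(H | E) ≈ 0.0116

Let H be the event that the water sample is contaminated. P(H) = 0.109, so P(¬H) = 0.891. With E the 'negative' result, P(E|H) = 0.077 and P(E|¬H) = 0.806.
P(E) = 0.077·0.109 + 0.806·0.891 = 0.0083930 + 0.71815 = 0.72654.
By Bayes' theorem, P(H|E) = 0.0083930 / 0.72654 = 0.0116.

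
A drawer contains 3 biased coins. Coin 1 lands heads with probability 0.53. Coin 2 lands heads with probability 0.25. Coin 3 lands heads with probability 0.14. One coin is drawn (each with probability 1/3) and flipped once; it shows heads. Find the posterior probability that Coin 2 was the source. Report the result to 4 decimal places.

Posterior probability ≈ 0.2717

Tabulate prior·likelihood by source: [1] prior 0.333333, lik 0.53, product 0.1767; [2] prior 0.333333, lik 0.25, product 0.08333; [3] prior 0.333333, lik 0.14, product 0.04667.
Normalizing constant = 0.30667; the posterior for Coin 2 is its product over the sum, 0.08333/0.30667 = 0.2717.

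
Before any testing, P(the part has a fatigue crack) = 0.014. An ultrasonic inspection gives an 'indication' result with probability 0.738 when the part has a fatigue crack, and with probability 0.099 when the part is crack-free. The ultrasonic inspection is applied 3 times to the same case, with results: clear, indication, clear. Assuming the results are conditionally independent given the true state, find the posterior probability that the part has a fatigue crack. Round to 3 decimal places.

Posterior P(H) ≈ 0.009

Let H be the event that the part has a fatigue crack; start with P(H) = 0.014. P('indication'|H) = 0.738, P('indication'|¬H) = 0.099.
Update on result 1 ('clear'): P(H) ← 0.262·0.0140 / (0.262·0.0140 + 0.901·0.9860) = 0.0036680/0.89205 = 0.0041.
Update on result 2 ('indication'): P(H) ← 0.738·0.0041 / (0.738·0.0041 + 0.099·0.9959) = 0.0030346/0.10163 = 0.0299.
Update on result 3 ('clear'): P(H) ← 0.262·0.0299 / (0.262·0.0299 + 0.901·0.9701) = 0.0078232/0.88192 = 0.0089.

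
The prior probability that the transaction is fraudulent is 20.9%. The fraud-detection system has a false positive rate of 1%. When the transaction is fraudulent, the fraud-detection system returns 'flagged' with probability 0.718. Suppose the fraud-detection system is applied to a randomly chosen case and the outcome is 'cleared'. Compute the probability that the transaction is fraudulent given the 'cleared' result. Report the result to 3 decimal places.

Write H for 'the transaction is fraudulent'. Prior odds H:¬H = 0.209/0.791 = 0.26422. For the 'cleared' outcome, the likelihood ratio is 0.282/0.99 = 0.28485.
Posterior odds = 0.26422 × 0.28485 = 0.075263, so P(H|E) = 0.075263/(1+0.075263) = 0.070.

P(H | E) ≈ 0.070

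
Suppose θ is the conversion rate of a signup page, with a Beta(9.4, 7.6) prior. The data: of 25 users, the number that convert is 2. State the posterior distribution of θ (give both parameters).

Posterior: Beta(11.4, 30.6)

The binomial likelihood is conjugate to the Beta prior: with 2 successes and 23 failures, the posterior is Beta(9.4+2, 7.6+23) = Beta(11.4, 30.6).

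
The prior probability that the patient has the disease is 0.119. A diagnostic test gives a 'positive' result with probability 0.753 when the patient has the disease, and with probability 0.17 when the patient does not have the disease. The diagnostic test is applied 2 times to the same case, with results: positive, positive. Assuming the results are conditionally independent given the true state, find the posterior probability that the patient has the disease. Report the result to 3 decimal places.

Posterior P(H) ≈ 0.726

Let H be the event that the patient has the disease; start with P(H) = 0.119. P('positive'|H) = 0.753, P('positive'|¬H) = 0.17.
Update on result 1 ('positive'): P(H) ← 0.753·0.1190 / (0.753·0.1190 + 0.17·0.8810) = 0.089607/0.23938 = 0.3743.
Update on result 2 ('positive'): P(H) ← 0.753·0.3743 / (0.753·0.3743 + 0.17·0.6257) = 0.28187/0.38824 = 0.7260.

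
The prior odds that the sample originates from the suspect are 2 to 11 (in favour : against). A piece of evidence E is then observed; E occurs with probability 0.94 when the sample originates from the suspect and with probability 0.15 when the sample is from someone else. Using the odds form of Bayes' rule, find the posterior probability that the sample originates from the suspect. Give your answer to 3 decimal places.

Prior odds = 2/11 = 0.18182. In log-odds, ln(0.18182) = -1.7047.
Add log likelihood ratio: ln(6.2667) = 1.8352.
Posterior log-odds = 0.13050, so posterior odds = exp(0.13050) = 1.1394. Converting, P(H|E) = 1.1394/2.1394 = 0.533.

Posterior probability ≈ 0.533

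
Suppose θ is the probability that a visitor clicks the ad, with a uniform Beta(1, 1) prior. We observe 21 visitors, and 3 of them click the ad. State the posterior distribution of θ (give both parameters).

Observing 3 successes and 18 failures updates Beta(1, 1) by adding the success and failure counts to the two shape parameters: α = 1+3 = 4, β = 1+18 = 19.

Posterior: Beta(4, 19)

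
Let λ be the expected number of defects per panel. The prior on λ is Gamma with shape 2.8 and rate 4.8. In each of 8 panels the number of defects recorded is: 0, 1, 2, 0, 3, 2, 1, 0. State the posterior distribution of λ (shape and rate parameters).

Posterior: Gamma(shape=11.8, rate=12.8)

Total count ∑xᵢ = 9 over n = 8 panels.
Gamma is conjugate to the Poisson likelihood: posterior is Gamma(shape = 2.8+9 = 11.8, rate = 4.8+8 = 12.8).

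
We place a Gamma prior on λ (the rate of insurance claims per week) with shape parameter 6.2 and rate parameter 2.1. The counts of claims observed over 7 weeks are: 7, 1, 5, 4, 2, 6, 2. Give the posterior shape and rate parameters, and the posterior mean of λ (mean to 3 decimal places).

Posterior: Gamma(shape=33.2, rate=9.1); mean ≈ 3.648

Total count ∑xᵢ = 27 over n = 7 weeks.
Gamma is conjugate to the Poisson likelihood: posterior is Gamma(shape = 6.2+27 = 33.2, rate = 2.1+7 = 9.1).
E[λ | data] = 33.2/9.1 = 3.648.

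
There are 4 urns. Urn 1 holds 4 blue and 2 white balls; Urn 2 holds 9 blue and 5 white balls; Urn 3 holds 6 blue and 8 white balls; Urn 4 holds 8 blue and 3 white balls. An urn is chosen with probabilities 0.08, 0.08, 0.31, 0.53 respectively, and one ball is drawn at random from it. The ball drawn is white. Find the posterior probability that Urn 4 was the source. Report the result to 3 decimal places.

Posterior probability ≈ 0.383

Tabulate prior·likelihood by source: [1] prior 0.08, lik 0.3333, product 0.02667; [2] prior 0.08, lik 0.3571, product 0.02857; [3] prior 0.31, lik 0.5714, product 0.1771; [4] prior 0.53, lik 0.2727, product 0.1445.
Normalizing constant = 0.37693; the posterior for Urn 4 is its product over the sum, 0.1445/0.37693 = 0.383.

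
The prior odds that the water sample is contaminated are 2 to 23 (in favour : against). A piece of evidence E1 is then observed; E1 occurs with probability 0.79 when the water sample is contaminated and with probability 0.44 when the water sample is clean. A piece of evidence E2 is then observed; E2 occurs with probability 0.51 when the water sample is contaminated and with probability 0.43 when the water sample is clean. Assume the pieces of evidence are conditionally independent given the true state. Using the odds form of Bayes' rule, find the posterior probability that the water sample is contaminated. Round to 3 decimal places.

Posterior probability ≈ 0.156

Prior odds = 2/23 = 0.086957.
Likelihood ratio for E1 = 0.79/0.44 = 1.7955.
Likelihood ratio for E2 = 0.51/0.43 = 1.1860.
Posterior odds = prior odds × LR₁ × LR₂ = 0.18517.
Posterior probability = odds/(1+odds) = 0.18517/1.1852 = 0.156.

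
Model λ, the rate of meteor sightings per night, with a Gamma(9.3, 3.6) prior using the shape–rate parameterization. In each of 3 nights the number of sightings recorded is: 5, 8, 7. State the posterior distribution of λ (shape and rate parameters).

The Poisson likelihood adds the total count to the shape and the number of exposure periods to the rate. Here ∑xᵢ = 20 and n = 3, so shape 9.3→29.3 and rate 3.6→6.6.

Posterior: Gamma(shape=29.3, rate=6.6)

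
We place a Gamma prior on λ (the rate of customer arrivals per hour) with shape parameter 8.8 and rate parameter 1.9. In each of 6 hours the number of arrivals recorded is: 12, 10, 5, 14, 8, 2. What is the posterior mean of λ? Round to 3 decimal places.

Total count ∑xᵢ = 51 over n = 6 hours.
Gamma is conjugate to the Poisson likelihood: posterior is Gamma(shape = 8.8+51 = 59.8, rate = 1.9+6 = 7.9).
E[λ | data] = 59.8/7.9 = 7.570.

Posterior mean ≈ 7.570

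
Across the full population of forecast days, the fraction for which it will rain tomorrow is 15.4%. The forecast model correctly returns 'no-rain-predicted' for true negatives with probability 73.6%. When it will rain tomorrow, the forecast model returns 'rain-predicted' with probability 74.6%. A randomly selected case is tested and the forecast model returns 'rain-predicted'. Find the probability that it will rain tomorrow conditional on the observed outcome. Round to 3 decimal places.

Write H for 'it will rain tomorrow'. Prior odds H:¬H = 0.154/0.846 = 0.18203. For the 'rain-predicted' outcome, the likelihood ratio is 0.746/0.264 = 2.8258.
Posterior odds = 0.18203 × 2.8258 = 0.51438, so P(H|E) = 0.51438/(1+0.51438) = 0.340.

P(H | E) ≈ 0.340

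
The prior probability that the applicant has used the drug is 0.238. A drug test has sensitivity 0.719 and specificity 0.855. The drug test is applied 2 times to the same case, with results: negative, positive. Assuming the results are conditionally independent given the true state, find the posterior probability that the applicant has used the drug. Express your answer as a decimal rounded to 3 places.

Let H be the event that the applicant has used the drug; start with P(H) = 0.238. P('positive'|H) = 0.719, P('positive'|¬H) = 0.145.
Update on result 1 ('negative'): P(H) ← 0.281·0.2380 / (0.281·0.2380 + 0.855·0.7620) = 0.066878/0.71839 = 0.0931.
Update on result 2 ('positive'): P(H) ← 0.719·0.0931 / (0.719·0.0931 + 0.145·0.9069) = 0.066935/0.19844 = 0.3373.

Posterior P(H) ≈ 0.337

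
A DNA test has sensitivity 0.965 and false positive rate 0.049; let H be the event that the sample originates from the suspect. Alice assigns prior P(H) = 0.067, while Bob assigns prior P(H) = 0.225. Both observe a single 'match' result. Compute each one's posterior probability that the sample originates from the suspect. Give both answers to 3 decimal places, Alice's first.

Alice: 0.586; Bob: 0.851

P('+'|H) = 0.965, P('+'|¬H) = 0.049.
Alice: numerator 0.965·0.067 = 0.064655; evidence = 0.064655+0.049·0.933 = 0.11037; posterior = 0.586.
Bob: numerator 0.965·0.225 = 0.21712; evidence = 0.21712+0.049·0.775 = 0.25510; posterior = 0.851.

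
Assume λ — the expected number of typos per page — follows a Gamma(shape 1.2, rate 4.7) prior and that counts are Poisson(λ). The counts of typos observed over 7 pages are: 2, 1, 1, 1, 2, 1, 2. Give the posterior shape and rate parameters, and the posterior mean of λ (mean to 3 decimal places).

The Poisson likelihood adds the total count to the shape and the number of exposure periods to the rate. Here ∑xᵢ = 10 and n = 7, so shape 1.2→11.2 and rate 4.7→11.7.
E[λ | data] = 11.2/11.7 = 0.957.

Posterior: Gamma(shape=11.2, rate=11.7); mean ≈ 0.957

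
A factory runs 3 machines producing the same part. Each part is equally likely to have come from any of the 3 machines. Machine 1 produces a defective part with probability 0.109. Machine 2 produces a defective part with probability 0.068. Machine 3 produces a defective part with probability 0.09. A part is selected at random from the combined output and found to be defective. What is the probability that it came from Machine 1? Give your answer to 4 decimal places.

Posterior probability ≈ 0.4082

Tabulate prior·likelihood by source: [1] prior 0.333333, lik 0.109, product 0.03633; [2] prior 0.333333, lik 0.068, product 0.02267; [3] prior 0.333333, lik 0.09, product 0.03000.
Normalizing constant = 0.089000; the posterior for Machine 1 is its product over the sum, 0.03633/0.089000 = 0.4082.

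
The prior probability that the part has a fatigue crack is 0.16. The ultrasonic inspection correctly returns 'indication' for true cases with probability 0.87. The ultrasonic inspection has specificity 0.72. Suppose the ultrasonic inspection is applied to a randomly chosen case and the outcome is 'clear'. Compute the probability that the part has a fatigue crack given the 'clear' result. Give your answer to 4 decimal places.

Let H be the event that the part has a fatigue crack. P(H) = 0.16, so P(¬H) = 0.84. With E the 'clear' result, P(E|H) = 0.13 and P(E|¬H) = 0.72.
P(E) = 0.13·0.16 + 0.72·0.84 = 0.020800 + 0.60480 = 0.62560.
By Bayes' theorem, P(H|E) = 0.020800 / 0.62560 = 0.0332.

P(H | E) ≈ 0.0332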